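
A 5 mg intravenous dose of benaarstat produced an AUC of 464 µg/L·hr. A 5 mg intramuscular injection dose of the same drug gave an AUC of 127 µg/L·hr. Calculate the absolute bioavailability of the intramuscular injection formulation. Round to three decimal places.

F = (AUC_ev / D_ev) / (AUC_iv / D_iv)
  = (127/5) / (464/5)
  = 25.4 / 92.8 = 0.2737

F = 0.274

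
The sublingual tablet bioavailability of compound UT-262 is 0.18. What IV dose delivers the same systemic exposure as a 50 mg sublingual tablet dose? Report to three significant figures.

Systemic exposure from an extravascular dose = F × D_ev, so the equivalent IV dose is F × D_ev.
D_iv = F × D_ev = 0.18 × 50 = 9 mg

D_iv = 9.00 mg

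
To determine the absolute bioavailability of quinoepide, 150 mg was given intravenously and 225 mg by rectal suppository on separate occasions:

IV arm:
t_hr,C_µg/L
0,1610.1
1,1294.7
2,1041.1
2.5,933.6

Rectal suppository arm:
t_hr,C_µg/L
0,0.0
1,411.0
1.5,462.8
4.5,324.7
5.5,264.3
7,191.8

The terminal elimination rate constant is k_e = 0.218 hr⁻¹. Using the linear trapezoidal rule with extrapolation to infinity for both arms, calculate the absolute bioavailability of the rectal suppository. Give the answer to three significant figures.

Trapezoidal AUC_0→2.5 (IV):
  [0→1]: (1610.1+1294.7)/2 × 1 = 1452.4
  [1→2]: (1294.7+1041.1)/2 × 1 = 1167.9
  [2→2.5]: (1041.1+933.6)/2 × 0.5 = 493.675
  Sum = 3113.975 µg/L·hr
IV tail: 933.6/0.218 = 4282.569; AUC_iv,0→∞ = 3113.975 + 4282.569 = 7396.544 µg/L·hr
Trapezoidal AUC_0→7 (rectal suppository):
  [0→1]: (0.0+411.0)/2 × 1 = 205.5
  [1→1.5]: (411.0+462.8)/2 × 0.5 = 218.45
  [1.5→4.5]: (462.8+324.7)/2 × 3 = 1181.25
  [4.5→5.5]: (324.7+264.3)/2 × 1 = 294.5
  [5.5→7]: (264.3+191.8)/2 × 1.5 = 342.075
  Sum = 2241.775 µg/L·hr
rectal suppository tail: 191.8/0.218 = 879.817; AUC_ev,0→∞ = 2241.775 + 879.817 = 3121.592 µg/L·hr
F = (AUC_ev/D_ev)/(AUC_iv/D_iv) = (3121.592/225)/(7396.544/150) = 13.8737/49.3103 = 0.2814

F = 0.281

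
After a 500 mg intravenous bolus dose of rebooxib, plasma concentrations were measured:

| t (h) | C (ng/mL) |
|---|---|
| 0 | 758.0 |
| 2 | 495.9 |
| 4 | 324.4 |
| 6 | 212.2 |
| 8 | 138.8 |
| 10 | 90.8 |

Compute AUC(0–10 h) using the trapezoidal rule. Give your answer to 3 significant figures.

AUC = 3190 ng/mL·h

Trapezoidal AUC_0→10:
  [0→2]: (758.0+495.9)/2 × 2 = 1253.9
  [2→4]: (495.9+324.4)/2 × 2 = 820.3
  [4→6]: (324.4+212.2)/2 × 2 = 536.6
  [6→8]: (212.2+138.8)/2 × 2 = 351.0
  [8→10]: (138.8+90.8)/2 × 2 = 229.6
  Sum = 3191.4 ng/mL·h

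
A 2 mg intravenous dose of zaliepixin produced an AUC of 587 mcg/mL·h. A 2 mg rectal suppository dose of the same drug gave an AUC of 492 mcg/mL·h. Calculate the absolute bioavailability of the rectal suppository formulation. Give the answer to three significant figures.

F = 0.838

F = (AUC_ev / D_ev) / (AUC_iv / D_iv)
  = (492/2) / (587/2)
  = 246 / 293.5 = 0.8382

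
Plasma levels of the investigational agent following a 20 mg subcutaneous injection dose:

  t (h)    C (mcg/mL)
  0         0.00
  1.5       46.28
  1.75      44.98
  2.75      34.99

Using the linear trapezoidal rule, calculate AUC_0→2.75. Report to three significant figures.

Trapezoidal AUC_0→2.75:
  [0→1.5]: (0.00+46.28)/2 × 1.5 = 34.71
  [1.5→1.75]: (46.28+44.98)/2 × 0.25 = 11.4075
  [1.75→2.75]: (44.98+34.99)/2 × 1 = 39.985
  Sum = 86.1025 mcg/mL·h

AUC = 86.1 mcg/mL·h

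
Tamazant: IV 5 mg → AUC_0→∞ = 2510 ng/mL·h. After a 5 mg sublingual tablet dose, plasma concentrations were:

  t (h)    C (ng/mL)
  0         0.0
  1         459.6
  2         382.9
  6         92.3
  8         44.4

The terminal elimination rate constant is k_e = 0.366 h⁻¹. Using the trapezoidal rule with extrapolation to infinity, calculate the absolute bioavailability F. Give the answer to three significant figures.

F = 0.741

Trapezoidal AUC_0→8 (sublingual tablet):
  [0→1]: (0.0+459.6)/2 × 1 = 229.8
  [1→2]: (459.6+382.9)/2 × 1 = 421.25
  [2→6]: (382.9+92.3)/2 × 4 = 950.4
  [6→8]: (92.3+44.4)/2 × 2 = 136.7
  Sum = 1738.15 ng/mL·h
Tail: C_last/k_e = 44.4/0.366 = 121.311
AUC_0→∞ (sublingual tablet) = 1738.15 + 121.311 = 1859.461 ng/mL·h
F = (AUC_ev/D_ev)/(AUC_iv/D_iv) = (1859.461/5)/(2510/5) = 371.8922/502 = 0.7408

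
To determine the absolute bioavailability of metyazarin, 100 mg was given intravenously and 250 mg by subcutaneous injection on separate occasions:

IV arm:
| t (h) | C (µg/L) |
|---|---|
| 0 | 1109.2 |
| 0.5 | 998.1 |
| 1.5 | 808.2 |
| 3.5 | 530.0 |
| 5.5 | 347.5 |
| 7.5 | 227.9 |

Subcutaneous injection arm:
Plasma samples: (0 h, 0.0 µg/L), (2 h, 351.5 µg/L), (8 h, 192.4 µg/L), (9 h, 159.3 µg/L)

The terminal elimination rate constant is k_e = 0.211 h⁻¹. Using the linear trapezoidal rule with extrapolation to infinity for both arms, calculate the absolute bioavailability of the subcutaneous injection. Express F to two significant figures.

Trapezoidal AUC_0→7.5 (IV):
  [0→0.5]: (1109.2+998.1)/2 × 0.5 = 526.825
  [0.5→1.5]: (998.1+808.2)/2 × 1 = 903.15
  [1.5→3.5]: (808.2+530.0)/2 × 2 = 1338.2
  [3.5→5.5]: (530.0+347.5)/2 × 2 = 877.5
  [5.5→7.5]: (347.5+227.9)/2 × 2 = 575.4
  Sum = 4221.075 µg/L·h
IV tail: 227.9/0.211 = 1080.095; AUC_iv,0→∞ = 4221.075 + 1080.095 = 5301.17 µg/L·h
Trapezoidal AUC_0→9 (subcutaneous injection):
  [0→2]: (0.0+351.5)/2 × 2 = 351.5
  [2→8]: (351.5+192.4)/2 × 6 = 1631.7
  [8→9]: (192.4+159.3)/2 × 1 = 175.85
  Sum = 2159.05 µg/L·h
subcutaneous injection tail: 159.3/0.211 = 754.976; AUC_ev,0→∞ = 2159.05 + 754.976 = 2914.026 µg/L·h
F = (AUC_ev/D_ev)/(AUC_iv/D_iv) = (2914.026/250)/(5301.17/100) = 11.656104/53.0117 = 0.2199

F = 0.22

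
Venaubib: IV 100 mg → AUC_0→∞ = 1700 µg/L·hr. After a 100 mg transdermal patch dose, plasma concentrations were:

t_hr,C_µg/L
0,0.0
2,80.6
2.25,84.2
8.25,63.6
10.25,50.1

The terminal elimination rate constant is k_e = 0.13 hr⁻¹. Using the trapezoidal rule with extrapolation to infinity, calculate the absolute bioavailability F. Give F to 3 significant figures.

Trapezoidal AUC_0→10.25 (transdermal patch):
  [0→2]: (0.0+80.6)/2 × 2 = 80.6
  [2→2.25]: (80.6+84.2)/2 × 0.25 = 20.6
  [2.25→8.25]: (84.2+63.6)/2 × 6 = 443.4
  [8.25→10.25]: (63.6+50.1)/2 × 2 = 113.7
  Sum = 658.3 µg/L·hr
Tail: C_last/k_e = 50.1/0.13 = 385.385
AUC_0→∞ (transdermal patch) = 658.3 + 385.385 = 1043.685 µg/L·hr
F = (AUC_ev/D_ev)/(AUC_iv/D_iv) = (1043.685/100)/(1700/100) = 10.43685/17 = 0.6139

F = 0.614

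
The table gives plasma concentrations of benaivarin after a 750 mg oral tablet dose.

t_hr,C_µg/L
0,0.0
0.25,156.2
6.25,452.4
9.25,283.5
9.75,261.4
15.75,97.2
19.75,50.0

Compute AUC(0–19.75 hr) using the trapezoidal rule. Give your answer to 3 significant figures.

AUC = 4460 µg/L·hr

Trapezoidal AUC_0→19.75:
  [0→0.25]: (0.0+156.2)/2 × 0.25 = 19.525
  [0.25→6.25]: (156.2+452.4)/2 × 6 = 1825.8
  [6.25→9.25]: (452.4+283.5)/2 × 3 = 1103.85
  [9.25→9.75]: (283.5+261.4)/2 × 0.5 = 136.225
  [9.75→15.75]: (261.4+97.2)/2 × 6 = 1075.8
  [15.75→19.75]: (97.2+50.0)/2 × 4 = 294.4
  Sum = 4455.6 µg/L·hr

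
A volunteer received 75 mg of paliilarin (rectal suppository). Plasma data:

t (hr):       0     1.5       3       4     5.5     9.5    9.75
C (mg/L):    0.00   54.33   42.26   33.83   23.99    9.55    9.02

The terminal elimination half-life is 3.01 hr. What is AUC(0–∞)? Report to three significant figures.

Trapezoidal AUC_0→9.75:
  [0→1.5]: (0.00+54.33)/2 × 1.5 = 40.7475
  [1.5→3]: (54.33+42.26)/2 × 1.5 = 72.4425
  [3→4]: (42.26+33.83)/2 × 1 = 38.045
  [4→5.5]: (33.83+23.99)/2 × 1.5 = 43.365
  [5.5→9.5]: (23.99+9.55)/2 × 4 = 67.08
  [9.5→9.75]: (9.55+9.02)/2 × 0.25 = 2.32125
  Sum = 264.00125 mg/L·hr
k_e = ln2 / t½ = 0.693147 / 3.01 = 0.2303 hr^-1
Extrapolated tail: C_last / k_e = 9.02 / 0.2303 = 39.166
AUC_0→∞ = 264.00125 + 39.166 = 303.16725 mg/L·hr

AUC = 303 mg/L·hr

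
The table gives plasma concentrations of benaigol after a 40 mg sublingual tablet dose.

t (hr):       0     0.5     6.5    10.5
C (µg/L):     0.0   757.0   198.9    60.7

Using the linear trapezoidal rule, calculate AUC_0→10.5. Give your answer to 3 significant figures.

Trapezoidal AUC_0→10.5:
  [0→0.5]: (0.0+757.0)/2 × 0.5 = 189.25
  [0.5→6.5]: (757.0+198.9)/2 × 6 = 2867.7
  [6.5→10.5]: (198.9+60.7)/2 × 4 = 519.2
  Sum = 3576.15 µg/L·hr

AUC = 3580 µg/L·hr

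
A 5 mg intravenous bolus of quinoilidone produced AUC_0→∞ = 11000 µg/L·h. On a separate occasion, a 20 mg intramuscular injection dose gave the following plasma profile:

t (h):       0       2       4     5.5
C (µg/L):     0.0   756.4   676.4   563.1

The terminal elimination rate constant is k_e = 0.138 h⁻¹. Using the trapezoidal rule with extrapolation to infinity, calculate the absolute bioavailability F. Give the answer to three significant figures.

F = 0.164

Trapezoidal AUC_0→5.5 (intramuscular injection):
  [0→2]: (0.0+756.4)/2 × 2 = 756.4
  [2→4]: (756.4+676.4)/2 × 2 = 1432.8
  [4→5.5]: (676.4+563.1)/2 × 1.5 = 929.625
  Sum = 3118.825 µg/L·h
Tail: C_last/k_e = 563.1/0.138 = 4080.435
AUC_0→∞ (intramuscular injection) = 3118.825 + 4080.435 = 7199.26 µg/L·h
F = (AUC_ev/D_ev)/(AUC_iv/D_iv) = (7199.26/20)/(11000/5) = 359.963/2200 = 0.1636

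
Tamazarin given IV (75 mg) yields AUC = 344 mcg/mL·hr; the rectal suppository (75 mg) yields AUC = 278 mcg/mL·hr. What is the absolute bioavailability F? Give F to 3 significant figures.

F = (AUC_ev / D_ev) / (AUC_iv / D_iv)
  = (278/75) / (344/75)
  = 3.70667 / 4.58667 = 0.8081

F = 0.808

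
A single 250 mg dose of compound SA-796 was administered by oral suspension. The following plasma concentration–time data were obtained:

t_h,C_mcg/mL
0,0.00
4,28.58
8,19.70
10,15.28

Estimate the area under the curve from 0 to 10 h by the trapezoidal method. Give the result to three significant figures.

AUC = 189 mcg/mL·h

Trapezoidal AUC_0→10:
  [0→4]: (0.00+28.58)/2 × 4 = 57.16
  [4→8]: (28.58+19.70)/2 × 4 = 96.56
  [8→10]: (19.70+15.28)/2 × 2 = 34.98
  Sum = 188.7 mcg/mL·h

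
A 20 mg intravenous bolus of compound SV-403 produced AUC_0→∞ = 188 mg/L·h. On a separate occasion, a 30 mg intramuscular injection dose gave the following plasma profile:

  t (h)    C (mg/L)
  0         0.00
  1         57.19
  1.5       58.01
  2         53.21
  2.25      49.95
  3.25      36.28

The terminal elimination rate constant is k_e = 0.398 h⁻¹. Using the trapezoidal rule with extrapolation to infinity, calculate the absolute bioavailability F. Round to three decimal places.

F = 0.824

Trapezoidal AUC_0→3.25 (intramuscular injection):
  [0→1]: (0.00+57.19)/2 × 1 = 28.595
  [1→1.5]: (57.19+58.01)/2 × 0.5 = 28.8
  [1.5→2]: (58.01+53.21)/2 × 0.5 = 27.805
  [2→2.25]: (53.21+49.95)/2 × 0.25 = 12.895
  [2.25→3.25]: (49.95+36.28)/2 × 1 = 43.115
  Sum = 141.21 mg/L·h
Tail: C_last/k_e = 36.28/0.398 = 91.156
AUC_0→∞ (intramuscular injection) = 141.21 + 91.156 = 232.366 mg/L·h
F = (AUC_ev/D_ev)/(AUC_iv/D_iv) = (232.366/30)/(188/20) = 7.74553/9.4 = 0.8240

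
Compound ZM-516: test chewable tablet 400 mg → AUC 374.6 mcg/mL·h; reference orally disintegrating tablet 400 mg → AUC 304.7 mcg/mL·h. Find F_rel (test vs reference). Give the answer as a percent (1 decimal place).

F_rel = (AUC_test/D_test) / (AUC_ref/D_ref)
      = (374.6/400) / (304.7/400)
      = 0.9365 / 0.76175 = 1.2294 = 122.94%

F_rel = 122.9%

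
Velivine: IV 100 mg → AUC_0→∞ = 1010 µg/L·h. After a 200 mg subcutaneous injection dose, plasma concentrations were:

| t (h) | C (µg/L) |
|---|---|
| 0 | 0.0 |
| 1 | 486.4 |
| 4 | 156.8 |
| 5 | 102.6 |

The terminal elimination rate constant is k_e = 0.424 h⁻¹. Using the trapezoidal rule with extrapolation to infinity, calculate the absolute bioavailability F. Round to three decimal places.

F = 0.782

Trapezoidal AUC_0→5 (subcutaneous injection):
  [0→1]: (0.0+486.4)/2 × 1 = 243.2
  [1→4]: (486.4+156.8)/2 × 3 = 964.8
  [4→5]: (156.8+102.6)/2 × 1 = 129.7
  Sum = 1337.7 µg/L·h
Tail: C_last/k_e = 102.6/0.424 = 241.981
AUC_0→∞ (subcutaneous injection) = 1337.7 + 241.981 = 1579.681 µg/L·h
F = (AUC_ev/D_ev)/(AUC_iv/D_iv) = (1579.681/200)/(1010/100) = 7.898405/10.1 = 0.7820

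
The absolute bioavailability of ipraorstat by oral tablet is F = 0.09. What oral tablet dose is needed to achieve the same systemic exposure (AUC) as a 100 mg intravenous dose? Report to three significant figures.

For equal systemic exposure: F × D_ev = D_iv
D_ev = D_iv / F = 100 / 0.09 = 1111.11 mg

D_oral = 1110 mg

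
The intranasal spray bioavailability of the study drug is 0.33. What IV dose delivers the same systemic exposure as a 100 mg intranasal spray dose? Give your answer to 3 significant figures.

Systemic exposure from an extravascular dose = F × D_ev, so the equivalent IV dose is F × D_ev.
D_iv = F × D_ev = 0.33 × 100 = 33 mg

D_iv = 33.0 mg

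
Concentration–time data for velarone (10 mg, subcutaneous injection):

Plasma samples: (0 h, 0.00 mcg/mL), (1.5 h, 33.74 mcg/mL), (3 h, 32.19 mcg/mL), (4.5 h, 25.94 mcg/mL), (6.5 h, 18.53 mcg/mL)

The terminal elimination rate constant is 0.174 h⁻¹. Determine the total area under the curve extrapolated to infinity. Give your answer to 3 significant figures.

Trapezoidal AUC_0→6.5:
  [0→1.5]: (0.00+33.74)/2 × 1.5 = 25.305
  [1.5→3]: (33.74+32.19)/2 × 1.5 = 49.4475
  [3→4.5]: (32.19+25.94)/2 × 1.5 = 43.5975
  [4.5→6.5]: (25.94+18.53)/2 × 2 = 44.47
  Sum = 162.82 mcg/mL·h
Extrapolated tail: C_last / k_e = 18.53 / 0.174 = 106.494
AUC_0→∞ = 162.82 + 106.494 = 269.314 mcg/mL·h

AUC = 269 mcg/mL·h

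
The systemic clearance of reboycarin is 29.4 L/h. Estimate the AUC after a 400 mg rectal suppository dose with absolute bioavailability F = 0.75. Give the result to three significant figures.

AUC = 10.2 mg/L·h

AUC_0→∞ = F × Dose / CL
        = 0.75 × 400 / 29.4 = 10.2041 mg/L·h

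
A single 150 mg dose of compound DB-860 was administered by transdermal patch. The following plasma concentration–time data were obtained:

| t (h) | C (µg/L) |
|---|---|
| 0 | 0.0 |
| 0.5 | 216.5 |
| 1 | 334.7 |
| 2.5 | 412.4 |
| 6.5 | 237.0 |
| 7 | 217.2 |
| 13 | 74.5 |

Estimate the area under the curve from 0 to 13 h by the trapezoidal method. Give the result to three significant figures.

Trapezoidal AUC_0→13:
  [0→0.5]: (0.0+216.5)/2 × 0.5 = 54.125
  [0.5→1]: (216.5+334.7)/2 × 0.5 = 137.8
  [1→2.5]: (334.7+412.4)/2 × 1.5 = 560.325
  [2.5→6.5]: (412.4+237.0)/2 × 4 = 1298.8
  [6.5→7]: (237.0+217.2)/2 × 0.5 = 113.55
  [7→13]: (217.2+74.5)/2 × 6 = 875.1
  Sum = 3039.7 µg/L·h

AUC = 3040 µg/L·h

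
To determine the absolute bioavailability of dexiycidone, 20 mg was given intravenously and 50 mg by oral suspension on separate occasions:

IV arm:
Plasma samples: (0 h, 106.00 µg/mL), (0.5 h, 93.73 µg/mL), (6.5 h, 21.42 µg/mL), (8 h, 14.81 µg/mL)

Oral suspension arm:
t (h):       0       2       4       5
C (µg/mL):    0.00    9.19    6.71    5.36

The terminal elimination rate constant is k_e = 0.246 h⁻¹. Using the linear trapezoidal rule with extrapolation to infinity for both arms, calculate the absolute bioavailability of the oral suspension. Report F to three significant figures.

F = 0.0438

Trapezoidal AUC_0→8 (IV):
  [0→0.5]: (106.00+93.73)/2 × 0.5 = 49.9325
  [0.5→6.5]: (93.73+21.42)/2 × 6 = 345.45
  [6.5→8]: (21.42+14.81)/2 × 1.5 = 27.1725
  Sum = 422.555 µg/mL·h
IV tail: 14.81/0.246 = 60.203; AUC_iv,0→∞ = 422.555 + 60.203 = 482.758 µg/mL·h
Trapezoidal AUC_0→5 (oral suspension):
  [0→2]: (0.00+9.19)/2 × 2 = 9.19
  [2→4]: (9.19+6.71)/2 × 2 = 15.9
  [4→5]: (6.71+5.36)/2 × 1 = 6.035
  Sum = 31.125 µg/mL·h
oral suspension tail: 5.36/0.246 = 21.789; AUC_ev,0→∞ = 31.125 + 21.789 = 52.914 µg/mL·h
F = (AUC_ev/D_ev)/(AUC_iv/D_iv) = (52.914/50)/(482.758/20) = 1.05828/24.1379 = 0.0438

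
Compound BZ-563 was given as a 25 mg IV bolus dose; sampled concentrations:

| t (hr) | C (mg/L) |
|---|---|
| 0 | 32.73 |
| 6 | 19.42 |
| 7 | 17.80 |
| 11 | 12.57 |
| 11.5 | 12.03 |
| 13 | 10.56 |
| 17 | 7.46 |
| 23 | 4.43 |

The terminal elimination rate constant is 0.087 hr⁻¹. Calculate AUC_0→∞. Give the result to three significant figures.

AUC = 382 mg/L·hr

Trapezoidal AUC_0→23:
  [0→6]: (32.73+19.42)/2 × 6 = 156.45
  [6→7]: (19.42+17.80)/2 × 1 = 18.61
  [7→11]: (17.80+12.57)/2 × 4 = 60.74
  [11→11.5]: (12.57+12.03)/2 × 0.5 = 6.15
  [11.5→13]: (12.03+10.56)/2 × 1.5 = 16.9425
  [13→17]: (10.56+7.46)/2 × 4 = 36.04
  [17→23]: (7.46+4.43)/2 × 6 = 35.67
  Sum = 330.6025 mg/L·hr
Extrapolated tail: C_last / k_e = 4.43 / 0.087 = 50.920
AUC_0→∞ = 330.6025 + 50.920 = 381.5225 mg/L·hr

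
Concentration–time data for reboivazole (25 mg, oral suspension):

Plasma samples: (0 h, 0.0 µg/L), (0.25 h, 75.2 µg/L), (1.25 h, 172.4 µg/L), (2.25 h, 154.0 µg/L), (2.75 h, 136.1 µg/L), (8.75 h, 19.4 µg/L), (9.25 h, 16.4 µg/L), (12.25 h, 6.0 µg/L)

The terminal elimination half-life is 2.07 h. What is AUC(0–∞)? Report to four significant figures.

Trapezoidal AUC_0→12.25:
  [0→0.25]: (0.0+75.2)/2 × 0.25 = 9.4
  [0.25→1.25]: (75.2+172.4)/2 × 1 = 123.8
  [1.25→2.25]: (172.4+154.0)/2 × 1 = 163.2
  [2.25→2.75]: (154.0+136.1)/2 × 0.5 = 72.525
  [2.75→8.75]: (136.1+19.4)/2 × 6 = 466.5
  [8.75→9.25]: (19.4+16.4)/2 × 0.5 = 8.95
  [9.25→12.25]: (16.4+6.0)/2 × 3 = 33.6
  Sum = 877.975 µg/L·h
k_e = ln2 / t½ = 0.693147 / 2.07 = 0.3349 h^-1
Extrapolated tail: C_last / k_e = 6.0 / 0.3349 = 17.916
AUC_0→∞ = 877.975 + 17.916 = 895.891 µg/L·h

AUC = 895.9 µg/L·h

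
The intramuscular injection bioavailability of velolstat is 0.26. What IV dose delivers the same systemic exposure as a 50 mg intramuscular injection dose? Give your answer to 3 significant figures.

Systemic exposure from an extravascular dose = F × D_ev, so the equivalent IV dose is F × D_ev.
D_iv = F × D_ev = 0.26 × 50 = 13 mg

D_iv = 13.0 mg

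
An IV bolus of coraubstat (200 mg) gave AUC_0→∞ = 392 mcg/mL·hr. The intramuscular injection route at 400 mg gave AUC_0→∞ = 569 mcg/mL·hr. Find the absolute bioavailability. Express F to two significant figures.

F = 0.73

F = (AUC_ev / D_ev) / (AUC_iv / D_iv)
  = (569/400) / (392/200)
  = 1.4225 / 1.96 = 0.7258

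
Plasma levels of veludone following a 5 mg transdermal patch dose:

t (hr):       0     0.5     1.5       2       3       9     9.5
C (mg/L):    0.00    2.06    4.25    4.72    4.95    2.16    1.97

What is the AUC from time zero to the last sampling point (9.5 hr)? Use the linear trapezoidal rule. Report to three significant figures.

AUC = 33.1 mg/L·hr

Trapezoidal AUC_0→9.5:
  [0→0.5]: (0.00+2.06)/2 × 0.5 = 0.515
  [0.5→1.5]: (2.06+4.25)/2 × 1 = 3.155
  [1.5→2]: (4.25+4.72)/2 × 0.5 = 2.2425
  [2→3]: (4.72+4.95)/2 × 1 = 4.835
  [3→9]: (4.95+2.16)/2 × 6 = 21.33
  [9→9.5]: (2.16+1.97)/2 × 0.5 = 1.0325
  Sum = 33.11 mg/L·hr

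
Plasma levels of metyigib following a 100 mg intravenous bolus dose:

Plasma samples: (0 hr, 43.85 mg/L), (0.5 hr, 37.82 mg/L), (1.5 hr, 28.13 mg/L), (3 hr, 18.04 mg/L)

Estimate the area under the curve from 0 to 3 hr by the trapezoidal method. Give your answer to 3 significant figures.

AUC = 88.0 mg/L·hr

Trapezoidal AUC_0→3:
  [0→0.5]: (43.85+37.82)/2 × 0.5 = 20.4175
  [0.5→1.5]: (37.82+28.13)/2 × 1 = 32.975
  [1.5→3]: (28.13+18.04)/2 × 1.5 = 34.6275
  Sum = 88.02 mg/L·hr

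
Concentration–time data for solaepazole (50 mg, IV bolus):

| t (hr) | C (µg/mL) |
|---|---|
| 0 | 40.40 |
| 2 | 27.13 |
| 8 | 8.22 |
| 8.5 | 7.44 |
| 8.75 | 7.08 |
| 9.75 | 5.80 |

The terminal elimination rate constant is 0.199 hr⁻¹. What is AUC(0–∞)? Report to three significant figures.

AUC = 215 µg/mL·hr

Trapezoidal AUC_0→9.75:
  [0→2]: (40.40+27.13)/2 × 2 = 67.53
  [2→8]: (27.13+8.22)/2 × 6 = 106.05
  [8→8.5]: (8.22+7.44)/2 × 0.5 = 3.915
  [8.5→8.75]: (7.44+7.08)/2 × 0.25 = 1.815
  [8.75→9.75]: (7.08+5.80)/2 × 1 = 6.44
  Sum = 185.75 µg/mL·hr
Extrapolated tail: C_last / k_e = 5.80 / 0.199 = 29.146
AUC_0→∞ = 185.75 + 29.146 = 214.896 µg/mL·hr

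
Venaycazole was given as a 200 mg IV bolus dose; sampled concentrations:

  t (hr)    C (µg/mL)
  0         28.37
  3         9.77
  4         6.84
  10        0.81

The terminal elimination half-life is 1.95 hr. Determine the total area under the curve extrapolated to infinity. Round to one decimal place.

Trapezoidal AUC_0→10:
  [0→3]: (28.37+9.77)/2 × 3 = 57.21
  [3→4]: (9.77+6.84)/2 × 1 = 8.305
  [4→10]: (6.84+0.81)/2 × 6 = 22.95
  Sum = 88.465 µg/mL·hr
k_e = ln2 / t½ = 0.693147 / 1.95 = 0.3555 hr^-1
Extrapolated tail: C_last / k_e = 0.81 / 0.3555 = 2.278
AUC_0→∞ = 88.465 + 2.278 = 90.743 µg/mL·hr

AUC = 90.7 µg/mL·hr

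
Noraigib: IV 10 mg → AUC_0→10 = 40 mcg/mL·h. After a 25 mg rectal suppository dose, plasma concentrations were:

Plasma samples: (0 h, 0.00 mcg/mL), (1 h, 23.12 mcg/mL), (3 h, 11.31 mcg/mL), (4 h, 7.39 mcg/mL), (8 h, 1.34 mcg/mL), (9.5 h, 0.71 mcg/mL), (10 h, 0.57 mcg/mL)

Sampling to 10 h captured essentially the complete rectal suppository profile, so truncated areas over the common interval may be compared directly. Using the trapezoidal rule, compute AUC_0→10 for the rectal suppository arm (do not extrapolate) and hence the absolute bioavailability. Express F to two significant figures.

Trapezoidal AUC_0→10 (rectal suppository):
  [0→1]: (0.00+23.12)/2 × 1 = 11.56
  [1→3]: (23.12+11.31)/2 × 2 = 34.43
  [3→4]: (11.31+7.39)/2 × 1 = 9.35
  [4→8]: (7.39+1.34)/2 × 4 = 17.46
  [8→9.5]: (1.34+0.71)/2 × 1.5 = 1.5375
  [9.5→10]: (0.71+0.57)/2 × 0.5 = 0.32
  Sum = 74.6575 mcg/mL·h
F = (AUC_ev/D_ev)/(AUC_iv/D_iv) = (74.6575/25)/(40/10) = 2.9863/4 = 0.7466

F = 0.75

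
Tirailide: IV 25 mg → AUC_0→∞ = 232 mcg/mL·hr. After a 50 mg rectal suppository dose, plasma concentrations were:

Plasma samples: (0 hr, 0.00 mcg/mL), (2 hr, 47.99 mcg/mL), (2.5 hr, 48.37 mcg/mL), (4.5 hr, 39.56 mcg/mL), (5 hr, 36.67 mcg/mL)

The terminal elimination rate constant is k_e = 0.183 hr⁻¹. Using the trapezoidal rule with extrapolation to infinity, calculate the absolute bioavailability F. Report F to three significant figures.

Trapezoidal AUC_0→5 (rectal suppository):
  [0→2]: (0.00+47.99)/2 × 2 = 47.99
  [2→2.5]: (47.99+48.37)/2 × 0.5 = 24.09
  [2.5→4.5]: (48.37+39.56)/2 × 2 = 87.93
  [4.5→5]: (39.56+36.67)/2 × 0.5 = 19.0575
  Sum = 179.0675 mcg/mL·hr
Tail: C_last/k_e = 36.67/0.183 = 200.383
AUC_0→∞ (rectal suppository) = 179.0675 + 200.383 = 379.4505 mcg/mL·hr
F = (AUC_ev/D_ev)/(AUC_iv/D_iv) = (379.4505/50)/(232/25) = 7.58901/9.28 = 0.8178

F = 0.818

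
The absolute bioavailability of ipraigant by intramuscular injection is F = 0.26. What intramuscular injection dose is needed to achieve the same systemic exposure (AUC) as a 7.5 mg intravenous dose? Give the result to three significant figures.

D_intramuscular = 28.8 mg

For equal systemic exposure: F × D_ev = D_iv
D_ev = D_iv / F = 7.5 / 0.26 = 28.8462 mg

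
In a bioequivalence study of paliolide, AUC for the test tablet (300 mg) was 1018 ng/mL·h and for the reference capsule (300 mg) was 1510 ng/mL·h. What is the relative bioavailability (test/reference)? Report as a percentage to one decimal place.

F_rel = (AUC_test/D_test) / (AUC_ref/D_ref)
      = (1018/300) / (1510/300)
      = 3.39333 / 5.03333 = 0.6742 = 67.42%

F_rel = 67.4%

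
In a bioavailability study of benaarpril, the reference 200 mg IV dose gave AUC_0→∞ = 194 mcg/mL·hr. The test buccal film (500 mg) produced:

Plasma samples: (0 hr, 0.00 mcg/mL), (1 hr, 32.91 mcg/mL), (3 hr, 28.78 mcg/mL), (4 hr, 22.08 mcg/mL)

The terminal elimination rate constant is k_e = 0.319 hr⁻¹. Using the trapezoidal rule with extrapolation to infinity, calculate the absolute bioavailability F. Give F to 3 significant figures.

F = 0.356

Trapezoidal AUC_0→4 (buccal film):
  [0→1]: (0.00+32.91)/2 × 1 = 16.455
  [1→3]: (32.91+28.78)/2 × 2 = 61.69
  [3→4]: (28.78+22.08)/2 × 1 = 25.43
  Sum = 103.575 mcg/mL·hr
Tail: C_last/k_e = 22.08/0.319 = 69.216
AUC_0→∞ (buccal film) = 103.575 + 69.216 = 172.791 mcg/mL·hr
F = (AUC_ev/D_ev)/(AUC_iv/D_iv) = (172.791/500)/(194/200) = 0.345582/0.97 = 0.3563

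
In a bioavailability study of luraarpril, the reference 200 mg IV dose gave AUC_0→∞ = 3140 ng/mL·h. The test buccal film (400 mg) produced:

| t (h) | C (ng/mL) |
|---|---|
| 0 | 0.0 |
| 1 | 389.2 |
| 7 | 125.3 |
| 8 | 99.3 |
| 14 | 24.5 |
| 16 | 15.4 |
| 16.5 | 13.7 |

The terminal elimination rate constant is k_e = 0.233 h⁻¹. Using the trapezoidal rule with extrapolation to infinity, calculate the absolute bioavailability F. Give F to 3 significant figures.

Trapezoidal AUC_0→16.5 (buccal film):
  [0→1]: (0.0+389.2)/2 × 1 = 194.6
  [1→7]: (389.2+125.3)/2 × 6 = 1543.5
  [7→8]: (125.3+99.3)/2 × 1 = 112.3
  [8→14]: (99.3+24.5)/2 × 6 = 371.4
  [14→16]: (24.5+15.4)/2 × 2 = 39.9
  [16→16.5]: (15.4+13.7)/2 × 0.5 = 7.275
  Sum = 2268.975 ng/mL·h
Tail: C_last/k_e = 13.7/0.233 = 58.798
AUC_0→∞ (buccal film) = 2268.975 + 58.798 = 2327.773 ng/mL·h
F = (AUC_ev/D_ev)/(AUC_iv/D_iv) = (2327.773/400)/(3140/200) = 5.8194325/15.7 = 0.3707

F = 0.371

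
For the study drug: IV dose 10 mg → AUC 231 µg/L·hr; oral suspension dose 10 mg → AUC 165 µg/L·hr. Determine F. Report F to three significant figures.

F = (AUC_ev / D_ev) / (AUC_iv / D_iv)
  = (165/10) / (231/10)
  = 16.5 / 23.1 = 0.7143

F = 0.714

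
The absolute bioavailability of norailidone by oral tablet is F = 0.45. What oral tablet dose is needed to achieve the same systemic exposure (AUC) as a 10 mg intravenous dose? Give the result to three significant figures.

For equal systemic exposure: F × D_ev = D_iv
D_ev = D_iv / F = 10 / 0.45 = 22.2222 mg

D_oral = 22.2 mg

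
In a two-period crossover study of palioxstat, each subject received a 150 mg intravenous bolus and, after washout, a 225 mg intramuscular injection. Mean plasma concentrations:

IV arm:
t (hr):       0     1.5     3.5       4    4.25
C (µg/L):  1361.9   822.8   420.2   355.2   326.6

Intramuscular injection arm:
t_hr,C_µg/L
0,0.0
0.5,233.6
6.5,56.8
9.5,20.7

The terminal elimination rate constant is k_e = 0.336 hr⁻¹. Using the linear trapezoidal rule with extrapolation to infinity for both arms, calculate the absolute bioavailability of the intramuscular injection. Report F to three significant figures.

Trapezoidal AUC_0→4.25 (IV):
  [0→1.5]: (1361.9+822.8)/2 × 1.5 = 1638.525
  [1.5→3.5]: (822.8+420.2)/2 × 2 = 1243.0
  [3.5→4]: (420.2+355.2)/2 × 0.5 = 193.85
  [4→4.25]: (355.2+326.6)/2 × 0.25 = 85.225
  Sum = 3160.6 µg/L·hr
IV tail: 326.6/0.336 = 972.024; AUC_iv,0→∞ = 3160.6 + 972.024 = 4132.624 µg/L·hr
Trapezoidal AUC_0→9.5 (intramuscular injection):
  [0→0.5]: (0.0+233.6)/2 × 0.5 = 58.4
  [0.5→6.5]: (233.6+56.8)/2 × 6 = 871.2
  [6.5→9.5]: (56.8+20.7)/2 × 3 = 116.25
  Sum = 1045.85 µg/L·hr
intramuscular injection tail: 20.7/0.336 = 61.607; AUC_ev,0→∞ = 1045.85 + 61.607 = 1107.457 µg/L·hr
F = (AUC_ev/D_ev)/(AUC_iv/D_iv) = (1107.457/225)/(4132.624/150) = 4.92203/27.5508 = 0.1787

F = 0.179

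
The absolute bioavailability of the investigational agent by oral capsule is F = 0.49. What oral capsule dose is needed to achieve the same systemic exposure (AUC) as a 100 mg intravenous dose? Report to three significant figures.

D_oral = 204 mg

For equal systemic exposure: F × D_ev = D_iv
D_ev = D_iv / F = 100 / 0.49 = 204.082 mg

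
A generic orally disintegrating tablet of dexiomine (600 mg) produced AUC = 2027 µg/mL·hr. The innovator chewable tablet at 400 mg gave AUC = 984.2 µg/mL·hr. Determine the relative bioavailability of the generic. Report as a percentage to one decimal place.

F_rel = (AUC_test/D_test) / (AUC_ref/D_ref)
      = (2027/600) / (984.2/400)
      = 3.37833 / 2.4605 = 1.3730 = 137.30%

F_rel = 137.3%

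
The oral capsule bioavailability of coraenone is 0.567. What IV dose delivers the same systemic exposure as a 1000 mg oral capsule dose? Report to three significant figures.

D_iv = 567 mg

Systemic exposure from an extravascular dose = F × D_ev, so the equivalent IV dose is F × D_ev.
D_iv = F × D_ev = 0.567 × 1000 = 567 mg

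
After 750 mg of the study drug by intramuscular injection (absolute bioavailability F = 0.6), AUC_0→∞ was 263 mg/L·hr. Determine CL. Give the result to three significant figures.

CL = F × Dose / AUC_0→∞
   = 0.6 × 750 / 263 = 1.71103 L/hr

CL = 1.71 L/hr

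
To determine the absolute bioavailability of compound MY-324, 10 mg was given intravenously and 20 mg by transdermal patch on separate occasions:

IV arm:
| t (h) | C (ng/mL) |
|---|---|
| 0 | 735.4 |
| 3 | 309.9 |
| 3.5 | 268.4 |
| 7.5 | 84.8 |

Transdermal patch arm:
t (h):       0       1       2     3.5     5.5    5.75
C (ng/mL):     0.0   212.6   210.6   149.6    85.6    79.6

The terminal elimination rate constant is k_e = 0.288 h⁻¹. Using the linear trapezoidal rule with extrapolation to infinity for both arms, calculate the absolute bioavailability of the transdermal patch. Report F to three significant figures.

Trapezoidal AUC_0→7.5 (IV):
  [0→3]: (735.4+309.9)/2 × 3 = 1567.95
  [3→3.5]: (309.9+268.4)/2 × 0.5 = 144.575
  [3.5→7.5]: (268.4+84.8)/2 × 4 = 706.4
  Sum = 2418.925 ng/mL·h
IV tail: 84.8/0.288 = 294.444; AUC_iv,0→∞ = 2418.925 + 294.444 = 2713.369 ng/mL·h
Trapezoidal AUC_0→5.75 (transdermal patch):
  [0→1]: (0.0+212.6)/2 × 1 = 106.3
  [1→2]: (212.6+210.6)/2 × 1 = 211.6
  [2→3.5]: (210.6+149.6)/2 × 1.5 = 270.15
  [3.5→5.5]: (149.6+85.6)/2 × 2 = 235.2
  [5.5→5.75]: (85.6+79.6)/2 × 0.25 = 20.65
  Sum = 843.9 ng/mL·h
transdermal patch tail: 79.6/0.288 = 276.389; AUC_ev,0→∞ = 843.9 + 276.389 = 1120.289 ng/mL·h
F = (AUC_ev/D_ev)/(AUC_iv/D_iv) = (1120.289/20)/(2713.369/10) = 56.01445/271.3369 = 0.2064

F = 0.206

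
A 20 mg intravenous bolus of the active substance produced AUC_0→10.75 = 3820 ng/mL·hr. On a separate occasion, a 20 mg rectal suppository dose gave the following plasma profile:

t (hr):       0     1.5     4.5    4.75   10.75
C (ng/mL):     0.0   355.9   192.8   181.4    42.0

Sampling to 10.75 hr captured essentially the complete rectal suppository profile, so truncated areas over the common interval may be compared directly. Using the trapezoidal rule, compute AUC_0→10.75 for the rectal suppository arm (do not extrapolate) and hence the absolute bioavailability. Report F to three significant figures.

Trapezoidal AUC_0→10.75 (rectal suppository):
  [0→1.5]: (0.0+355.9)/2 × 1.5 = 266.925
  [1.5→4.5]: (355.9+192.8)/2 × 3 = 823.05
  [4.5→4.75]: (192.8+181.4)/2 × 0.25 = 46.775
  [4.75→10.75]: (181.4+42.0)/2 × 6 = 670.2
  Sum = 1806.95 ng/mL·hr
F = (AUC_ev/D_ev)/(AUC_iv/D_iv) = (1806.95/20)/(3820/20) = 90.3475/191 = 0.4730

F = 0.473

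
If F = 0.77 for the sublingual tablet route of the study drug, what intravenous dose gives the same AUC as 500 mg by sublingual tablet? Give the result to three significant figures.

Systemic exposure from an extravascular dose = F × D_ev, so the equivalent IV dose is F × D_ev.
D_iv = F × D_ev = 0.77 × 500 = 385 mg

D_iv = 385 mg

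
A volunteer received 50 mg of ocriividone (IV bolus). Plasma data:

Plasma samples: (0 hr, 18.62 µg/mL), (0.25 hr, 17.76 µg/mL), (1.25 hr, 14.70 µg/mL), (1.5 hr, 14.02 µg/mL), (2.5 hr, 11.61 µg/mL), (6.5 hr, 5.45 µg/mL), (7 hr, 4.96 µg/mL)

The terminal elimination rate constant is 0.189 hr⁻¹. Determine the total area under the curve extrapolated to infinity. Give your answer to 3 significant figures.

AUC = 100 µg/mL·hr

Trapezoidal AUC_0→7:
  [0→0.25]: (18.62+17.76)/2 × 0.25 = 4.5475
  [0.25→1.25]: (17.76+14.70)/2 × 1 = 16.23
  [1.25→1.5]: (14.70+14.02)/2 × 0.25 = 3.59
  [1.5→2.5]: (14.02+11.61)/2 × 1 = 12.815
  [2.5→6.5]: (11.61+5.45)/2 × 4 = 34.12
  [6.5→7]: (5.45+4.96)/2 × 0.5 = 2.6025
  Sum = 73.905 µg/mL·hr
Extrapolated tail: C_last / k_e = 4.96 / 0.189 = 26.243
AUC_0→∞ = 73.905 + 26.243 = 100.148 µg/mL·hr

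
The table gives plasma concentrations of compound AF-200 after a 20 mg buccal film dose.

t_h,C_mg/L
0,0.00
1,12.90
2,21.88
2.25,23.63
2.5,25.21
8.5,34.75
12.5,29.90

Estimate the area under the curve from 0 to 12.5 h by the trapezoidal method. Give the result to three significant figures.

Trapezoidal AUC_0→12.5:
  [0→1]: (0.00+12.90)/2 × 1 = 6.45
  [1→2]: (12.90+21.88)/2 × 1 = 17.39
  [2→2.25]: (21.88+23.63)/2 × 0.25 = 5.68875
  [2.25→2.5]: (23.63+25.21)/2 × 0.25 = 6.105
  [2.5→8.5]: (25.21+34.75)/2 × 6 = 179.88
  [8.5→12.5]: (34.75+29.90)/2 × 4 = 129.3
  Sum = 344.81375 mg/L·h

AUC = 345 mg/L·h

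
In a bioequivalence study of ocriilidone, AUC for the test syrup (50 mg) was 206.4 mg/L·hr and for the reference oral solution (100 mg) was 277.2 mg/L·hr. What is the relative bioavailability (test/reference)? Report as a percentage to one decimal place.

F_rel = 148.9%

F_rel = (AUC_test/D_test) / (AUC_ref/D_ref)
      = (206.4/50) / (277.2/100)
      = 4.128 / 2.772 = 1.4892 = 148.92%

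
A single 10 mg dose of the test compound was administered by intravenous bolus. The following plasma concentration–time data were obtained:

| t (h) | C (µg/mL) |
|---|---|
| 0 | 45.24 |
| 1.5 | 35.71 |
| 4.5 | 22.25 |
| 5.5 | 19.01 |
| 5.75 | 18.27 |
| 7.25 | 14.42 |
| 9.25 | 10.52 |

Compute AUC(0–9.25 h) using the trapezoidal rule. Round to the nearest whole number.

Trapezoidal AUC_0→9.25:
  [0→1.5]: (45.24+35.71)/2 × 1.5 = 60.7125
  [1.5→4.5]: (35.71+22.25)/2 × 3 = 86.94
  [4.5→5.5]: (22.25+19.01)/2 × 1 = 20.63
  [5.5→5.75]: (19.01+18.27)/2 × 0.25 = 4.66
  [5.75→7.25]: (18.27+14.42)/2 × 1.5 = 24.5175
  [7.25→9.25]: (14.42+10.52)/2 × 2 = 24.94
  Sum = 222.4 µg/mL·h

AUC = 222 µg/mL·h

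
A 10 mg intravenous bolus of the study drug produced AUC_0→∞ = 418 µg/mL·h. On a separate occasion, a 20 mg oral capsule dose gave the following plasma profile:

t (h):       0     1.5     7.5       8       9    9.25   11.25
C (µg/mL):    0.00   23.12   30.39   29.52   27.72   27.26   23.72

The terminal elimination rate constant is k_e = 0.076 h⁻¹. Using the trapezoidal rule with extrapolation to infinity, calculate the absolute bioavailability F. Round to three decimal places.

Trapezoidal AUC_0→11.25 (oral capsule):
  [0→1.5]: (0.00+23.12)/2 × 1.5 = 17.34
  [1.5→7.5]: (23.12+30.39)/2 × 6 = 160.53
  [7.5→8]: (30.39+29.52)/2 × 0.5 = 14.9775
  [8→9]: (29.52+27.72)/2 × 1 = 28.62
  [9→9.25]: (27.72+27.26)/2 × 0.25 = 6.8725
  [9.25→11.25]: (27.26+23.72)/2 × 2 = 50.98
  Sum = 279.32 µg/mL·h
Tail: C_last/k_e = 23.72/0.076 = 312.105
AUC_0→∞ (oral capsule) = 279.32 + 312.105 = 591.425 µg/mL·h
F = (AUC_ev/D_ev)/(AUC_iv/D_iv) = (591.425/20)/(418/10) = 29.57125/41.8 = 0.7074

F = 0.707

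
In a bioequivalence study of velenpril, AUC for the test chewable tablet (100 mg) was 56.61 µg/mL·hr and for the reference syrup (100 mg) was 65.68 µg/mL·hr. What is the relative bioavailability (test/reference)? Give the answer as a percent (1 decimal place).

F_rel = (AUC_test/D_test) / (AUC_ref/D_ref)
      = (56.61/100) / (65.68/100)
      = 0.5661 / 0.6568 = 0.8619 = 86.19%

F_rel = 86.2%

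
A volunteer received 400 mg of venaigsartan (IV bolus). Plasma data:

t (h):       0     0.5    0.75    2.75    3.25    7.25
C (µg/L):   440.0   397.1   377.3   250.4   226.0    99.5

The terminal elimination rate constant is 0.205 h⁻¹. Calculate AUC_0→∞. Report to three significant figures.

Trapezoidal AUC_0→7.25:
  [0→0.5]: (440.0+397.1)/2 × 0.5 = 209.275
  [0.5→0.75]: (397.1+377.3)/2 × 0.25 = 96.8
  [0.75→2.75]: (377.3+250.4)/2 × 2 = 627.7
  [2.75→3.25]: (250.4+226.0)/2 × 0.5 = 119.1
  [3.25→7.25]: (226.0+99.5)/2 × 4 = 651.0
  Sum = 1703.875 µg/L·h
Extrapolated tail: C_last / k_e = 99.5 / 0.205 = 485.366
AUC_0→∞ = 1703.875 + 485.366 = 2189.241 µg/L·h

AUC = 2190 µg/L·h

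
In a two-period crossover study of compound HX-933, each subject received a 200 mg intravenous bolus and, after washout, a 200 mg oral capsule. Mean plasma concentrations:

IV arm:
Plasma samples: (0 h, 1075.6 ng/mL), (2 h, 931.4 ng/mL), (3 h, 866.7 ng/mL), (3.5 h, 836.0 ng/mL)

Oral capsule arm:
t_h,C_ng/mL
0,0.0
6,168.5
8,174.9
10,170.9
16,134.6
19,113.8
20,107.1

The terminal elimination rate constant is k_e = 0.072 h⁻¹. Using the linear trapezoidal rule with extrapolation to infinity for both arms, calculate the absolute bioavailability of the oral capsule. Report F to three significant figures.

Trapezoidal AUC_0→3.5 (IV):
  [0→2]: (1075.6+931.4)/2 × 2 = 2007.0
  [2→3]: (931.4+866.7)/2 × 1 = 899.05
  [3→3.5]: (866.7+836.0)/2 × 0.5 = 425.675
  Sum = 3331.725 ng/mL·h
IV tail: 836.0/0.072 = 11611.111; AUC_iv,0→∞ = 3331.725 + 11611.111 = 14942.836 ng/mL·h
Trapezoidal AUC_0→20 (oral capsule):
  [0→6]: (0.0+168.5)/2 × 6 = 505.5
  [6→8]: (168.5+174.9)/2 × 2 = 343.4
  [8→10]: (174.9+170.9)/2 × 2 = 345.8
  [10→16]: (170.9+134.6)/2 × 6 = 916.5
  [16→19]: (134.6+113.8)/2 × 3 = 372.6
  [19→20]: (113.8+107.1)/2 × 1 = 110.45
  Sum = 2594.25 ng/mL·h
oral capsule tail: 107.1/0.072 = 1487.500; AUC_ev,0→∞ = 2594.25 + 1487.500 = 4081.75 ng/mL·h
F = (AUC_ev/D_ev)/(AUC_iv/D_iv) = (4081.75/200)/(14942.836/200) = 20.40875/74.71418 = 0.2732

F = 0.273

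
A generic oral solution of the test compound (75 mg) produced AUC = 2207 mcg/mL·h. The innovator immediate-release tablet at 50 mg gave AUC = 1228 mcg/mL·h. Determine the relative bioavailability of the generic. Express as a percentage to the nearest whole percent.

F_rel = (AUC_test/D_test) / (AUC_ref/D_ref)
      = (2207/75) / (1228/50)
      = 29.4267 / 24.56 = 1.1982 = 119.82%

F_rel = 120%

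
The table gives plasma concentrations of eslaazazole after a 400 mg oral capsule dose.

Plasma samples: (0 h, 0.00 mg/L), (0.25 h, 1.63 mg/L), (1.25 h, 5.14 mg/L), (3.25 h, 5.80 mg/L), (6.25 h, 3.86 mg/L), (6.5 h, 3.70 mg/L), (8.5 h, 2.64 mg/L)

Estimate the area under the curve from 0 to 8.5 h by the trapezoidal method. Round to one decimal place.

AUC = 36.3 mg/L·h

Trapezoidal AUC_0→8.5:
  [0→0.25]: (0.00+1.63)/2 × 0.25 = 0.20375
  [0.25→1.25]: (1.63+5.14)/2 × 1 = 3.385
  [1.25→3.25]: (5.14+5.80)/2 × 2 = 10.94
  [3.25→6.25]: (5.80+3.86)/2 × 3 = 14.49
  [6.25→6.5]: (3.86+3.70)/2 × 0.25 = 0.945
  [6.5→8.5]: (3.70+2.64)/2 × 2 = 6.34
  Sum = 36.30375 mg/L·h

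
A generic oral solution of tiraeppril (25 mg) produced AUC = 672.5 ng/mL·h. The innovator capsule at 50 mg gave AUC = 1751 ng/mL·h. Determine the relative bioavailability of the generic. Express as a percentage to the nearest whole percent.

F_rel = 77%

F_rel = (AUC_test/D_test) / (AUC_ref/D_ref)
      = (672.5/25) / (1751/50)
      = 26.9 / 35.02 = 0.7681 = 76.81%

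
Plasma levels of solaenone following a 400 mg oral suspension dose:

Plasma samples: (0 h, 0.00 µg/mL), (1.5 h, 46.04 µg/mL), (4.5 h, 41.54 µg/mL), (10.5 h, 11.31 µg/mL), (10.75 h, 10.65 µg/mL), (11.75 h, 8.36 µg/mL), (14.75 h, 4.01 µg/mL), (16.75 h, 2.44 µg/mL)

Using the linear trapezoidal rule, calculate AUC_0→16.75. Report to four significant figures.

AUC = 361.7 µg/mL·h

Trapezoidal AUC_0→16.75:
  [0→1.5]: (0.00+46.04)/2 × 1.5 = 34.53
  [1.5→4.5]: (46.04+41.54)/2 × 3 = 131.37
  [4.5→10.5]: (41.54+11.31)/2 × 6 = 158.55
  [10.5→10.75]: (11.31+10.65)/2 × 0.25 = 2.745
  [10.75→11.75]: (10.65+8.36)/2 × 1 = 9.505
  [11.75→14.75]: (8.36+4.01)/2 × 3 = 18.555
  [14.75→16.75]: (4.01+2.44)/2 × 2 = 6.45
  Sum = 361.705 µg/mL·h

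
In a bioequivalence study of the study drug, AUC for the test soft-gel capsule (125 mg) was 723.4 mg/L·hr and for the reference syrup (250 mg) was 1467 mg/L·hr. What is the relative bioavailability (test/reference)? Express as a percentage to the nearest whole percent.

F_rel = (AUC_test/D_test) / (AUC_ref/D_ref)
      = (723.4/125) / (1467/250)
      = 5.7872 / 5.868 = 0.9862 = 98.62%

F_rel = 99%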